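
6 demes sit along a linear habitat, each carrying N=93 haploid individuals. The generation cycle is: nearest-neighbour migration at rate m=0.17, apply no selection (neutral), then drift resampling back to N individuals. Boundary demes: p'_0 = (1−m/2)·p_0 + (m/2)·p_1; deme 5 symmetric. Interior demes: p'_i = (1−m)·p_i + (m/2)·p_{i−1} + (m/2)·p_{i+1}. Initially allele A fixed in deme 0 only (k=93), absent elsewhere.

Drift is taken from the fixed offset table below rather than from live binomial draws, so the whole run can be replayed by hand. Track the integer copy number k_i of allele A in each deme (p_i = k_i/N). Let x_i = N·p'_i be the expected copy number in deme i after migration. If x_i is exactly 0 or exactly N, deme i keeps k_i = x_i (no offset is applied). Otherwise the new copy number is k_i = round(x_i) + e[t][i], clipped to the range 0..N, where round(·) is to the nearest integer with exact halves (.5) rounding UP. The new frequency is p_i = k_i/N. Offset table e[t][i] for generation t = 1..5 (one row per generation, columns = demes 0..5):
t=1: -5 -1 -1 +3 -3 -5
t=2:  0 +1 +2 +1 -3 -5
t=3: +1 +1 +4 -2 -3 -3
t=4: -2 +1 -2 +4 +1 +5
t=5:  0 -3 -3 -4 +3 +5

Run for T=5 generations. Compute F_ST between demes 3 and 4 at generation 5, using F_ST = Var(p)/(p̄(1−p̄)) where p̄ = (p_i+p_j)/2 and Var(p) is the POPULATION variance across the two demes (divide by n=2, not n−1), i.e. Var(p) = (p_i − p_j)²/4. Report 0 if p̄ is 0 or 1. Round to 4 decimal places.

0.0055

t=0: k=[93 0 0 0 0 0]
t=1: x=[85.0950 7.9050 0.0000 0.0000 0.0000 0.0000] k=[80 7 0 0 0 0]
t=2: x=[73.7950 12.6100 0.5950 0.0000 0.0000 0.0000] k=[74 14 3 0 0 0]
t=3: x=[68.9000 18.1650 3.6800 0.2550 0.0000 0.0000] k=[70 19 8 0 0 0]
t=4: x=[65.6650 22.4000 8.2550 0.6800 0.0000 0.0000] k=[64 23 6 5 0 0]
t=5: x=[60.5150 25.0400 7.3600 4.6600 0.4250 0.0000] k=[61 22 4 1 3 0]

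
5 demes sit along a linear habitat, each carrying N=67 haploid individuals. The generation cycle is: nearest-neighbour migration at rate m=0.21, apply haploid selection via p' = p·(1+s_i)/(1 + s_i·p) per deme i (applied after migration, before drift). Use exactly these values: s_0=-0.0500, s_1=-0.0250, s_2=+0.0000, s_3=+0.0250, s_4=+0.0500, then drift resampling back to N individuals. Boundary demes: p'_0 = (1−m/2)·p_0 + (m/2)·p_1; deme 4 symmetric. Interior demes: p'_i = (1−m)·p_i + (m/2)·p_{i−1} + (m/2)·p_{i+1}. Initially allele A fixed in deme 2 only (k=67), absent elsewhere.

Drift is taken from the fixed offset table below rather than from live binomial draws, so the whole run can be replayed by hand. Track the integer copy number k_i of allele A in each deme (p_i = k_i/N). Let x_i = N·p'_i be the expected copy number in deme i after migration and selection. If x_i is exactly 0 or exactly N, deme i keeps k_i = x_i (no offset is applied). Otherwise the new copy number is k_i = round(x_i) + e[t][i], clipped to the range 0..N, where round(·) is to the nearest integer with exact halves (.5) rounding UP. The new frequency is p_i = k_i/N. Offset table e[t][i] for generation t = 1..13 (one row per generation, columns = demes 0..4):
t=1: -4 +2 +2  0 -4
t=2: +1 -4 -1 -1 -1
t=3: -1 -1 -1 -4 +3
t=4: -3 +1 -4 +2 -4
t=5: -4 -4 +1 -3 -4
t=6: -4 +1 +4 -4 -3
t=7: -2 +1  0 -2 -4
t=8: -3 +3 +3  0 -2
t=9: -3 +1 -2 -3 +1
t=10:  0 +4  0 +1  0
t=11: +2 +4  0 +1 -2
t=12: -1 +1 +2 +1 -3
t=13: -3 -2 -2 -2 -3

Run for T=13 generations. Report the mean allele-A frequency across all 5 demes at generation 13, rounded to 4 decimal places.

t=0: k=[0 0 67 0 0]
t=1: x=[0.0000 6.8772 52.9300 7.1920 0.0000] k=[0 9 55 7 0]
t=2: x=[0.8984 12.6236 45.1300 11.5390 0.7713] k=[2 9 44 11 0]
t=3: x=[2.6036 11.6936 36.8600 13.5753 1.2117] k=[2 11 36 10 4]
t=4: x=[2.8039 12.4218 30.6450 12.3468 4.8448] k=[0 13 27 14 1]
t=5: x=[1.2981 12.8402 24.1650 14.2754 2.4789] k=[0 9 25 11 0]
t=6: x=[0.8984 9.5262 21.8500 11.5491 1.2117] k=[0 11 26 8 0]
t=7: x=[1.0982 11.1821 22.5350 9.2450 0.8814] k=[0 12 23 7 0]
t=8: x=[1.1981 11.6493 20.1650 8.1196 0.7713] k=[0 15 23 8 0]
t=9: x=[1.4980 13.9828 20.5850 8.9243 0.8814] k=[0 15 19 6 2]
t=10: x=[1.4980 13.5690 17.2150 7.1002 2.5364] k=[1 18 17 8 3]
t=11: x=[2.6513 15.8022 16.1600 8.6035 3.6915] k=[5 20 16 10 2]
t=12: x=[6.2770 17.6736 15.7900 9.9982 2.9757] k=[5 19 18 11 0]
t=13: x=[6.1763 17.1006 17.3700 10.8019 1.2117] k=[3 15 15 9 0]

0.1254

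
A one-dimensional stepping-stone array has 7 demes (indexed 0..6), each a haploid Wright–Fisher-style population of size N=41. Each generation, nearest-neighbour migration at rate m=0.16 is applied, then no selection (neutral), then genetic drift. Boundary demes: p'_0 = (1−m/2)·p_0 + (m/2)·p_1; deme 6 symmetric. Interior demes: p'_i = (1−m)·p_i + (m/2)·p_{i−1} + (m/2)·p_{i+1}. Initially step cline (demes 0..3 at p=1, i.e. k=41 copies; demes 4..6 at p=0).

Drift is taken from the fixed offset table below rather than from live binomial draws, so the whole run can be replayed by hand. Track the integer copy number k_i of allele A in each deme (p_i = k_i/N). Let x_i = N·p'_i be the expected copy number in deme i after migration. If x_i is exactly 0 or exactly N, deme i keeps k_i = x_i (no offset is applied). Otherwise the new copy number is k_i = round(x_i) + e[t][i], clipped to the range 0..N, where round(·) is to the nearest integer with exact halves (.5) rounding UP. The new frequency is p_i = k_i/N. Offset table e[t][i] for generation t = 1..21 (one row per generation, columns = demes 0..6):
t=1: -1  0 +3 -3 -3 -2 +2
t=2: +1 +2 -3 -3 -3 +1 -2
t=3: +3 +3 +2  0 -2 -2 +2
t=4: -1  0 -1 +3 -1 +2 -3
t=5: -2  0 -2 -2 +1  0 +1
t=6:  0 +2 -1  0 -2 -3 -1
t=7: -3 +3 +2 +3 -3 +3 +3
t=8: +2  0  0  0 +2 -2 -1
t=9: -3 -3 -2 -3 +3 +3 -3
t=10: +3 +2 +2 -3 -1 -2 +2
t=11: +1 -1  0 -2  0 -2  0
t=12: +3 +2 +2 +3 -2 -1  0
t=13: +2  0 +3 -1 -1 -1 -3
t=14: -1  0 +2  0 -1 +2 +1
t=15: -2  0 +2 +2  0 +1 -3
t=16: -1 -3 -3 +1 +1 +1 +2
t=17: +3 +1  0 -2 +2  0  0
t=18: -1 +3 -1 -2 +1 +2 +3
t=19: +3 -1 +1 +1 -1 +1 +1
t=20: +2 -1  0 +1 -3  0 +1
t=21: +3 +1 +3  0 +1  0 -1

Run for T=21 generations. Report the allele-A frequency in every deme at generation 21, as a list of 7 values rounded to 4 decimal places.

t=0: k=[41 41 41 41 0 0 0]
t=1: x=[41.0000 41.0000 41.0000 37.7200 3.2800 0.0000 0.0000] k=[41 41 41 35 0 0 0]
t=2: x=[41.0000 41.0000 40.5200 32.6800 2.8000 0.0000 0.0000] k=[41 41 38 30 0 0 0]
t=3: x=[41.0000 40.7600 37.6000 28.2400 2.4000 0.0000 0.0000] k=[41 41 40 28 0 0 0]
t=4: x=[41.0000 40.9200 39.1200 26.7200 2.2400 0.0000 0.0000] k=[41 41 38 30 1 0 0]
t=5: x=[41.0000 40.7600 37.6000 28.3200 3.2400 0.0800 0.0000] k=[41 41 36 26 4 0 0]
t=6: x=[41.0000 40.6000 35.6000 25.0400 5.4400 0.3200 0.0000] k=[41 41 35 25 3 0 0]
t=7: x=[41.0000 40.5200 34.6800 24.0400 4.5200 0.2400 0.0000] k=[41 41 37 27 2 3 0]
t=8: x=[41.0000 40.6800 36.5200 25.8000 4.0800 2.6800 0.2400] k=[41 41 37 26 6 1 0]
t=9: x=[41.0000 40.6800 36.4400 25.2800 7.2000 1.3200 0.0800] k=[41 38 34 22 10 4 0]
t=10: x=[40.7600 37.9200 33.3600 22.0000 10.4800 4.1600 0.3200] k=[41 40 35 19 9 2 2]
t=11: x=[40.9200 39.6800 34.1200 19.4800 9.2400 2.5600 2.0000] k=[41 39 34 17 9 1 2]
t=12: x=[40.8400 38.7600 33.0400 17.7200 9.0000 1.7200 1.9200] k=[41 41 35 21 7 1 2]
t=13: x=[41.0000 40.5200 34.3600 21.0000 7.6400 1.5600 1.9200] k=[41 41 37 20 7 1 0]
t=14: x=[41.0000 40.6800 35.9600 20.3200 7.5600 1.4000 0.0800] k=[41 41 38 20 7 3 1]
t=15: x=[41.0000 40.7600 36.8000 20.4000 7.7200 3.1600 1.1600] k=[41 41 39 22 8 4 0]
t=16: x=[41.0000 40.8400 37.8000 22.2400 8.8000 4.0000 0.3200] k=[41 38 35 23 10 5 2]
t=17: x=[40.7600 38.0000 34.2800 22.9200 10.6400 5.1600 2.2400] k=[41 39 34 21 13 5 2]
t=18: x=[40.8400 38.7600 33.3600 21.4000 13.0000 5.4000 2.2400] k=[40 41 32 19 14 7 5]
t=19: x=[40.0800 40.2000 31.6800 19.6400 13.8400 7.4000 5.1600] k=[41 39 33 21 13 8 6]
t=20: x=[40.8400 38.6800 32.5200 21.3200 13.2400 8.2400 6.1600] k=[41 38 33 22 10 8 7]
t=21: x=[40.7600 37.8400 32.5200 21.9200 10.8000 8.0800 7.0800] k=[41 39 36 22 12 8 6]

[1.0000, 0.9512, 0.8780, 0.5366, 0.2927, 0.1951, 0.1463]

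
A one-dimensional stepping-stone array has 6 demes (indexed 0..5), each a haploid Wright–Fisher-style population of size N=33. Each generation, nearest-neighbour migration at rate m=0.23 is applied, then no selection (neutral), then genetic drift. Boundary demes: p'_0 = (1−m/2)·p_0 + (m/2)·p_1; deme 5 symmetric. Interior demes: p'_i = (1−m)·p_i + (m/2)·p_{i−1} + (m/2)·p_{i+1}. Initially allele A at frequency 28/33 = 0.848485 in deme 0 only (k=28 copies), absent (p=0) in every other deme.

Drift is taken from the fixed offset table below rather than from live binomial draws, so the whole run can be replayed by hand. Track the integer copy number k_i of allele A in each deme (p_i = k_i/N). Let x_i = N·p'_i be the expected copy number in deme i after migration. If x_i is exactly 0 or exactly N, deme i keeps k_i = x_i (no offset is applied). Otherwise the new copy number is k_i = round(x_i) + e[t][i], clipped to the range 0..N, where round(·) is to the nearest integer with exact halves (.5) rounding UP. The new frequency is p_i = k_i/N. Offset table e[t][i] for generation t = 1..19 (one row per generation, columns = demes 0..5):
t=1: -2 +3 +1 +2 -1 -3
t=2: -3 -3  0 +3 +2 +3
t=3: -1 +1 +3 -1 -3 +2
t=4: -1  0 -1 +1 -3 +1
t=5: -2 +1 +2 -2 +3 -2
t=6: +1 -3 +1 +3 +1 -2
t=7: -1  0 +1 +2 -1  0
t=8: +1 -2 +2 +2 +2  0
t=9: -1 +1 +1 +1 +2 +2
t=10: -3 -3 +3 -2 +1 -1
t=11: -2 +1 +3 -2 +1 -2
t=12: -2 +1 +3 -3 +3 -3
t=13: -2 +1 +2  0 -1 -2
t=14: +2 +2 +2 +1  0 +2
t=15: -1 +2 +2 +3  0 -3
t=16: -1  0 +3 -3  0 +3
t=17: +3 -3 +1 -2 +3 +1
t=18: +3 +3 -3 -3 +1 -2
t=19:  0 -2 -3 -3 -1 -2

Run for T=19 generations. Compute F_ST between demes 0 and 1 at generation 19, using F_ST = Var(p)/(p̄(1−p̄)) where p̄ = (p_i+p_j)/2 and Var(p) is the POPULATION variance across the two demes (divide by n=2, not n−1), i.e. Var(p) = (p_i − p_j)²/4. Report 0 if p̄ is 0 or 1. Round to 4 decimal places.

0.0011

t=0: k=[28 0 0 0 0 0]
t=1: x=[24.7800 3.2200 0.0000 0.0000 0.0000 0.0000] k=[23 6 0 0 0 0]
t=2: x=[21.0450 7.2650 0.6900 0.0000 0.0000 0.0000] k=[18 4 1 0 0 0]
t=3: x=[16.3900 5.2650 1.2300 0.1150 0.0000 0.0000] k=[15 6 4 0 0 0]
t=4: x=[13.9650 6.8050 3.7700 0.4600 0.0000 0.0000] k=[13 7 3 1 0 0]
t=5: x=[12.3100 7.2300 3.2300 1.1150 0.1150 0.0000] k=[10 8 5 0 3 0]
t=6: x=[9.7700 7.8850 4.7700 0.9200 2.3100 0.3450] k=[11 5 6 4 3 0]
t=7: x=[10.3100 5.8050 5.6550 4.1150 2.7700 0.3450] k=[9 6 7 6 2 0]
t=8: x=[8.6550 6.4600 6.7700 5.6550 2.2300 0.2300] k=[10 4 9 8 4 0]
t=9: x=[9.3100 5.2650 8.3100 7.6550 4.0000 0.4600] k=[8 6 9 9 6 2]
t=10: x=[7.7700 6.5750 8.6550 8.6550 5.8850 2.4600] k=[5 4 12 7 7 1]
t=11: x=[4.8850 5.0350 10.5050 7.5750 6.3100 1.6900] k=[3 6 14 6 7 0]
t=12: x=[3.3450 6.5750 12.1600 7.0350 6.0800 0.8050] k=[1 8 15 4 9 0]
t=13: x=[1.8050 8.0000 12.9300 5.8400 7.3900 1.0350] k=[0 9 15 6 6 0]
t=14: x=[1.0350 8.6550 13.2750 7.0350 5.3100 0.6900] k=[3 11 15 8 5 3]
t=15: x=[3.9200 10.5400 13.7350 8.4600 5.1150 3.2300] k=[3 13 16 11 5 0]
t=16: x=[4.1500 12.1950 15.0800 10.8850 5.1150 0.5750] k=[3 12 18 8 5 4]
t=17: x=[4.0350 11.6550 16.1600 8.8050 5.2300 4.1150] k=[7 9 17 7 8 5]
t=18: x=[7.2300 9.6900 14.9300 8.2650 7.5400 5.3450] k=[10 13 12 5 9 3]
t=19: x=[10.3450 12.5400 11.3100 6.2650 7.8500 3.6900] k=[10 11 8 3 7 2]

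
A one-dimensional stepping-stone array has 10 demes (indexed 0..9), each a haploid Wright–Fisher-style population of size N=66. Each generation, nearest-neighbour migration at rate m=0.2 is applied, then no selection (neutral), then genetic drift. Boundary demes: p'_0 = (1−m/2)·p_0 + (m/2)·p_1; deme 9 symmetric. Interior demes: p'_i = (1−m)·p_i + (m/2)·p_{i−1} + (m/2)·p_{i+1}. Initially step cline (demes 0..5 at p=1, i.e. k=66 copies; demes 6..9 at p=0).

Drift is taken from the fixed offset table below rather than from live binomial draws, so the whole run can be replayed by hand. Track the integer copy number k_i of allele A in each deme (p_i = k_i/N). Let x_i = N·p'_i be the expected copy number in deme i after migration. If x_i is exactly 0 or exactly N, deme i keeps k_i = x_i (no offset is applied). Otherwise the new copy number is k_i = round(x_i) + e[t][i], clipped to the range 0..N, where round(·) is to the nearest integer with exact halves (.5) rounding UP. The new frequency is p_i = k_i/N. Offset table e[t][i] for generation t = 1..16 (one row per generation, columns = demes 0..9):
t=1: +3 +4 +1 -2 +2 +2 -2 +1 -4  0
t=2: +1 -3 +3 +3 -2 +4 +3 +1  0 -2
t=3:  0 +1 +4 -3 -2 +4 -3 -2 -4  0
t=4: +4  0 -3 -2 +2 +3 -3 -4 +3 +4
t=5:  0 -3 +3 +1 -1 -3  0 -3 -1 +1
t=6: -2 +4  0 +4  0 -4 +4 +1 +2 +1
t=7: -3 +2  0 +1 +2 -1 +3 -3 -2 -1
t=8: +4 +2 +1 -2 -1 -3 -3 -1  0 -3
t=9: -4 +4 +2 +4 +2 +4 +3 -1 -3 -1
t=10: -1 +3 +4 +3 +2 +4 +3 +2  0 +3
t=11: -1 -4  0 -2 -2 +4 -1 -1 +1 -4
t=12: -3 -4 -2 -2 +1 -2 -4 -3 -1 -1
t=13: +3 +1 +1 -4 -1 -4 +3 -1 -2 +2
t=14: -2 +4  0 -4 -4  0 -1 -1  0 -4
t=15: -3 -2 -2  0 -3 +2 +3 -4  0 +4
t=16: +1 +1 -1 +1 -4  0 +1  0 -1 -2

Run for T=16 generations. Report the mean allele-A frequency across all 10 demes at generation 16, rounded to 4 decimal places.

0.5667

t=0: k=[66 66 66 66 66 66 0 0 0 0]
t=1: x=[66.0000 66.0000 66.0000 66.0000 66.0000 59.4000 6.6000 0.0000 0.0000 0.0000] k=[66 66 66 66 66 61 5 0 0 0]
t=2: x=[66.0000 66.0000 66.0000 66.0000 65.5000 55.9000 10.1000 0.5000 0.0000 0.0000] k=[66 66 66 66 64 60 13 2 0 0]
t=3: x=[66.0000 66.0000 66.0000 65.8000 63.8000 55.7000 16.6000 2.9000 0.2000 0.0000] k=[66 66 66 63 62 60 14 1 0 0]
t=4: x=[66.0000 66.0000 65.7000 63.2000 61.9000 55.6000 17.3000 2.2000 0.1000 0.0000] k=[66 66 63 61 64 59 14 0 3 0]
t=5: x=[66.0000 65.7000 63.1000 61.5000 63.2000 55.0000 17.1000 1.7000 2.4000 0.3000] k=[66 63 66 63 62 52 17 0 1 1]
t=6: x=[65.7000 63.6000 65.4000 63.2000 61.1000 49.5000 18.8000 1.8000 0.9000 1.0000] k=[64 66 65 66 61 46 23 3 3 2]
t=7: x=[64.2000 65.7000 65.2000 65.4000 60.0000 45.2000 23.3000 5.0000 2.9000 2.1000] k=[61 66 65 66 62 44 26 2 1 1]
t=8: x=[61.5000 65.4000 65.2000 65.5000 60.6000 44.0000 25.4000 4.3000 1.1000 1.0000] k=[66 66 66 64 60 41 22 3 1 0]
t=9: x=[66.0000 66.0000 65.8000 63.8000 58.5000 41.0000 22.0000 4.7000 1.1000 0.1000] k=[66 66 66 66 61 45 25 4 0 0]
t=10: x=[66.0000 66.0000 66.0000 65.5000 59.9000 44.6000 24.9000 5.7000 0.4000 0.0000] k=[66 66 66 66 62 49 28 8 0 0]
t=11: x=[66.0000 66.0000 66.0000 65.6000 61.1000 48.2000 28.1000 9.2000 0.8000 0.0000] k=[66 66 66 64 59 52 27 8 2 0]
t=12: x=[66.0000 66.0000 65.8000 63.7000 58.8000 50.2000 27.6000 9.3000 2.4000 0.2000] k=[66 66 64 62 60 48 24 6 1 0]
t=13: x=[66.0000 65.8000 64.0000 62.0000 59.0000 46.8000 24.6000 7.3000 1.4000 0.1000] k=[66 66 65 58 58 43 28 6 0 2]
t=14: x=[66.0000 65.9000 64.4000 58.7000 56.5000 43.0000 27.3000 7.6000 0.8000 1.8000] k=[66 66 64 55 53 43 26 7 1 0]
t=15: x=[66.0000 65.8000 63.3000 55.7000 52.2000 42.3000 25.8000 8.3000 1.5000 0.1000] k=[66 64 61 56 49 44 29 4 2 4]
t=16: x=[65.8000 63.9000 60.8000 55.8000 49.2000 43.0000 28.0000 6.3000 2.4000 3.8000] k=[66 65 60 57 45 43 29 6 1 2]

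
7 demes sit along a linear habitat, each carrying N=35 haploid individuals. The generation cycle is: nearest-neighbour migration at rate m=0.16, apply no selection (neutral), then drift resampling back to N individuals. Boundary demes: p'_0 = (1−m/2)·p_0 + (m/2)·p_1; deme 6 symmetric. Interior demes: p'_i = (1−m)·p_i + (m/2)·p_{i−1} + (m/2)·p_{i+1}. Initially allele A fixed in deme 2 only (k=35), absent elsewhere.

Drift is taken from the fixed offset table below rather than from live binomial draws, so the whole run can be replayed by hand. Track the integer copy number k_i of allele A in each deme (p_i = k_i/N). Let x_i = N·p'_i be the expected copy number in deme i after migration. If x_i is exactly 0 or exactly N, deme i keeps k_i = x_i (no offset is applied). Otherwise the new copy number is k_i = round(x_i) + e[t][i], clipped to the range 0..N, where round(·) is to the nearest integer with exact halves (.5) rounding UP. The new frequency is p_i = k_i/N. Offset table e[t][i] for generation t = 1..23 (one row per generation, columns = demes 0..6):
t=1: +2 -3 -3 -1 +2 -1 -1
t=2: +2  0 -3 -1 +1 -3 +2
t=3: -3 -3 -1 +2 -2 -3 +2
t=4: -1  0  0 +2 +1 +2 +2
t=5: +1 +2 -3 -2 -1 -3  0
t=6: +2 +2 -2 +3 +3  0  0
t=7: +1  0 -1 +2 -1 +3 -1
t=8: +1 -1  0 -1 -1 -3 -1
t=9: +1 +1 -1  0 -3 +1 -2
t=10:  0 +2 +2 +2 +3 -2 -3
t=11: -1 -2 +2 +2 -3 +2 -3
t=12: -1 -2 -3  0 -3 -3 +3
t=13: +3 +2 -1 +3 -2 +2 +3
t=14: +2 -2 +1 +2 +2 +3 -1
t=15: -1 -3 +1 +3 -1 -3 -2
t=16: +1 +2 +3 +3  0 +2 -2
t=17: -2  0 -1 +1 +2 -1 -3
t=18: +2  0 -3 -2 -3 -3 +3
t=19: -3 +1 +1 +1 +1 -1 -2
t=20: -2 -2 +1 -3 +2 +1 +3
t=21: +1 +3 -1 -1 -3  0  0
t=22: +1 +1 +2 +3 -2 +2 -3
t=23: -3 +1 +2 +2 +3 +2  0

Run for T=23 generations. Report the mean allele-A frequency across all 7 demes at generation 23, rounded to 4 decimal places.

t=0: k=[0 0 35 0 0 0 0]
t=1: x=[0.0000 2.8000 29.4000 2.8000 0.0000 0.0000 0.0000] k=[0 0 26 2 0 0 0]
t=2: x=[0.0000 2.0800 22.0000 3.7600 0.1600 0.0000 0.0000] k=[0 2 19 3 1 0 0]
t=3: x=[0.1600 3.2000 16.3600 4.1200 1.0800 0.0800 0.0000] k=[0 0 15 6 0 0 0]
t=4: x=[0.0000 1.2000 13.0800 6.2400 0.4800 0.0000 0.0000] k=[0 1 13 8 1 0 0]
t=5: x=[0.0800 1.8800 11.6400 7.8400 1.4800 0.0800 0.0000] k=[1 4 9 6 0 0 0]
t=6: x=[1.2400 4.1600 8.3600 5.7600 0.4800 0.0000 0.0000] k=[3 6 6 9 3 0 0]
t=7: x=[3.2400 5.7600 6.2400 8.2800 3.2400 0.2400 0.0000] k=[4 6 5 10 2 3 0]
t=8: x=[4.1600 5.7600 5.4800 8.9600 2.7200 2.6800 0.2400] k=[5 5 5 8 2 0 0]
t=9: x=[5.0000 5.0000 5.2400 7.2800 2.3200 0.1600 0.0000] k=[6 6 4 7 0 1 0]
t=10: x=[6.0000 5.8400 4.4000 6.2000 0.6400 0.8400 0.0800] k=[6 8 6 8 4 0 0]
t=11: x=[6.1600 7.6800 6.3200 7.5200 4.0000 0.3200 0.0000] k=[5 6 8 10 1 2 0]
t=12: x=[5.0800 6.0800 8.0000 9.1200 1.8000 1.7600 0.1600] k=[4 4 5 9 0 0 3]
t=13: x=[4.0000 4.0800 5.2400 7.9600 0.7200 0.2400 2.7600] k=[7 6 4 11 0 2 6]
t=14: x=[6.9200 5.9200 4.7200 9.5600 1.0400 2.1600 5.6800] k=[9 4 6 12 3 5 5]
t=15: x=[8.6000 4.5600 6.3200 10.8000 3.8800 4.8400 5.0000] k=[8 2 7 14 3 2 3]
t=16: x=[7.5200 2.8800 7.1600 12.5600 3.8000 2.1600 2.9200] k=[9 5 10 16 4 4 1]
t=17: x=[8.6800 5.7200 10.0800 14.5600 4.9600 3.7600 1.2400] k=[7 6 9 16 7 3 0]
t=18: x=[6.9200 6.3200 9.3200 14.7200 7.4000 3.0800 0.2400] k=[9 6 6 13 4 0 3]
t=19: x=[8.7600 6.2400 6.5600 11.7200 4.4000 0.5600 2.7600] k=[6 7 8 13 5 0 1]
t=20: x=[6.0800 7.0000 8.3200 11.9600 5.2400 0.4800 0.9200] k=[4 5 9 9 7 1 4]
t=21: x=[4.0800 5.2400 8.6800 8.8400 6.6800 1.7200 3.7600] k=[5 8 8 8 4 2 4]
t=22: x=[5.2400 7.7600 8.0000 7.6800 4.1600 2.3200 3.8400] k=[6 9 10 11 2 4 1]
t=23: x=[6.2400 8.8400 10.0000 10.2000 2.8800 3.6000 1.2400] k=[3 10 12 12 6 6 1]

0.2041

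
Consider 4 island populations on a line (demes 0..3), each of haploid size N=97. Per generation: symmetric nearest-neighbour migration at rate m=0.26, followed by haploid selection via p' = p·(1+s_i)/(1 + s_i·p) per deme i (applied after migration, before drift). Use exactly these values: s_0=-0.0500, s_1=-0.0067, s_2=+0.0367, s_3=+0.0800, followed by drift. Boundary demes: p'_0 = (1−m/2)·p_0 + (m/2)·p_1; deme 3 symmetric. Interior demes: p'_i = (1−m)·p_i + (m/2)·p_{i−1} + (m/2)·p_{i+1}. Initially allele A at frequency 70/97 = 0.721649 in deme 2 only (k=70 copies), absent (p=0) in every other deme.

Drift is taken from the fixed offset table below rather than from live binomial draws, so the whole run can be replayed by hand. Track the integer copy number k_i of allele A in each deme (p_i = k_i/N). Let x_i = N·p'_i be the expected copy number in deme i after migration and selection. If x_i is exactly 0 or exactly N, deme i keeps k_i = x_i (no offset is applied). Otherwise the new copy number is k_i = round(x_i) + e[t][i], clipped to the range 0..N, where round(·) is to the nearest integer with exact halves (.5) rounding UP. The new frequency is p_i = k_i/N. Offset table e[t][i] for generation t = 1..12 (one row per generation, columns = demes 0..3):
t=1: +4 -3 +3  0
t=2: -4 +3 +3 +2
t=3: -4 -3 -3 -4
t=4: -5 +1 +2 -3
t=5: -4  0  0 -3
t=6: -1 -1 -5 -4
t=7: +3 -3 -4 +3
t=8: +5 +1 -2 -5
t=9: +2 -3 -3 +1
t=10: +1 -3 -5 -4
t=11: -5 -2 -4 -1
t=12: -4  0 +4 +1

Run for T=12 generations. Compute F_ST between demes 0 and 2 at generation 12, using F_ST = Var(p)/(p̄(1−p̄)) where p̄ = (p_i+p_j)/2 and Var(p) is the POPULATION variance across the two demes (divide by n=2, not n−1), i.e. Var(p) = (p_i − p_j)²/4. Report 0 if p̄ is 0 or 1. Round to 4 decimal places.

0.0351

t=0: k=[0 0 70 0]
t=1: x=[0.0000 9.0447 52.6688 9.7548] k=[0 6 56 10]
t=2: x=[0.7413 11.6509 44.3863 17.0339] k=[0 15 47 19]
t=3: x=[1.8544 17.1150 40.0447 24.0030] k=[0 14 37 20]
t=4: x=[1.7306 15.0842 32.5751 23.5553] k=[0 16 35 21]
t=5: x=[1.9781 16.2986 31.4714 24.1903] k=[0 16 31 21]
t=6: x=[1.9781 15.7810 28.4695 23.6491] k=[1 15 23 20]
t=7: x=[2.6829 14.1386 22.1806 21.6570] k=[6 11 18 25]
t=8: x=[6.3392 11.1933 18.5344 25.5104] k=[11 12 17 21]
t=9: x=[10.6345 12.4469 17.3782 21.7510] k=[13 9 14 23]
t=10: x=[11.9328 10.1090 14.9706 23.1594] k=[13 7 10 19]
t=11: x=[11.6826 8.1198 11.1302 18.9773] k=[7 6 7 18]
t=12: x=[6.5497 6.2207 8.5777 17.6543] k=[3 6 13 19]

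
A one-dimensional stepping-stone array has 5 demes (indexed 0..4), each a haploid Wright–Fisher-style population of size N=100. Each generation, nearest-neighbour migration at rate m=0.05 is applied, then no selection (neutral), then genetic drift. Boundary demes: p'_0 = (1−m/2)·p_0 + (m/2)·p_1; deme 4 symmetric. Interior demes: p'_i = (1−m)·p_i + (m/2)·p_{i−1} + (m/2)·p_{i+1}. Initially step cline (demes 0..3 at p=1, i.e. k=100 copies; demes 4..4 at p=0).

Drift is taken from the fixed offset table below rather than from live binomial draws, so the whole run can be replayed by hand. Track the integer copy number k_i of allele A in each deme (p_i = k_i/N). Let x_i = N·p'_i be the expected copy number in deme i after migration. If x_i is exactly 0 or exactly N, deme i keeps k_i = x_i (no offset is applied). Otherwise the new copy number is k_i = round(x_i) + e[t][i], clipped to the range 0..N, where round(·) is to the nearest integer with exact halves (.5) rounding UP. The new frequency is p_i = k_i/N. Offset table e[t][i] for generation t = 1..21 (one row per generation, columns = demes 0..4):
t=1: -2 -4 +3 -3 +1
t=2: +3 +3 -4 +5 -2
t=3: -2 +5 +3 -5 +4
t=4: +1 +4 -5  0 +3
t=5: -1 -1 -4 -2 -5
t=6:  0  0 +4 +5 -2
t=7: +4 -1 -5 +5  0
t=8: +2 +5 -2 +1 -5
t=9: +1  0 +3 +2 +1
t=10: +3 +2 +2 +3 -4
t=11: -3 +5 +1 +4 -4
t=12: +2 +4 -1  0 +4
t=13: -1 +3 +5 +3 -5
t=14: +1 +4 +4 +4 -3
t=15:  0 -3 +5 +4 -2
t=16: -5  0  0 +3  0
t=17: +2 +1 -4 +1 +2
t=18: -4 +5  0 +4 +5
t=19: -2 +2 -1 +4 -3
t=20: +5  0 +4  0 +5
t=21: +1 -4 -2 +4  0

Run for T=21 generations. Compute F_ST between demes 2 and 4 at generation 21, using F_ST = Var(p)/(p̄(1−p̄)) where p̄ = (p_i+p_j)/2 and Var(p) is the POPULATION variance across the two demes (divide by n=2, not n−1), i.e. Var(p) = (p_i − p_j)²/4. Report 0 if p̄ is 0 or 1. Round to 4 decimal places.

0.4501

t=0: k=[100 100 100 100 0]
t=1: x=[100.0000 100.0000 100.0000 97.5000 2.5000] k=[100 100 100 95 4]
t=2: x=[100.0000 100.0000 99.8750 92.8500 6.2750] k=[100 100 96 98 4]
t=3: x=[100.0000 99.9000 96.1500 95.6000 6.3500] k=[100 100 99 91 10]
t=4: x=[100.0000 99.9750 98.8250 89.1750 12.0250] k=[100 100 94 89 15]
t=5: x=[100.0000 99.8500 94.0250 87.2750 16.8500] k=[100 99 90 85 12]
t=6: x=[99.9750 98.8000 90.1000 83.3000 13.8250] k=[100 99 94 88 12]
t=7: x=[99.9750 98.9000 93.9750 86.2500 13.9000] k=[100 98 89 91 14]
t=8: x=[99.9500 97.8250 89.2750 89.0250 15.9250] k=[100 100 87 90 11]
t=9: x=[100.0000 99.6750 87.4000 87.9500 12.9750] k=[100 100 90 90 14]
t=10: x=[100.0000 99.7500 90.2500 88.1000 15.9000] k=[100 100 92 91 12]
t=11: x=[100.0000 99.8000 92.1750 89.0500 13.9750] k=[100 100 93 93 10]
t=12: x=[100.0000 99.8250 93.1750 90.9250 12.0750] k=[100 100 92 91 16]
t=13: x=[100.0000 99.8000 92.1750 89.1500 17.8750] k=[100 100 97 92 13]
t=14: x=[100.0000 99.9250 96.9500 90.1500 14.9750] k=[100 100 100 94 12]
t=15: x=[100.0000 100.0000 99.8500 92.1000 14.0500] k=[100 100 100 96 12]
t=16: x=[100.0000 100.0000 99.9000 94.0000 14.1000] k=[100 100 100 97 14]
t=17: x=[100.0000 100.0000 99.9250 95.0000 16.0750] k=[100 100 96 96 18]
t=18: x=[100.0000 99.9000 96.1000 94.0500 19.9500] k=[100 100 96 98 25]
t=19: x=[100.0000 99.9000 96.1500 96.1250 26.8250] k=[100 100 95 100 24]
t=20: x=[100.0000 99.8750 95.2500 97.9750 25.9000] k=[100 100 99 98 31]
t=21: x=[100.0000 99.9750 99.0000 96.3500 32.6750] k=[100 96 97 100 33]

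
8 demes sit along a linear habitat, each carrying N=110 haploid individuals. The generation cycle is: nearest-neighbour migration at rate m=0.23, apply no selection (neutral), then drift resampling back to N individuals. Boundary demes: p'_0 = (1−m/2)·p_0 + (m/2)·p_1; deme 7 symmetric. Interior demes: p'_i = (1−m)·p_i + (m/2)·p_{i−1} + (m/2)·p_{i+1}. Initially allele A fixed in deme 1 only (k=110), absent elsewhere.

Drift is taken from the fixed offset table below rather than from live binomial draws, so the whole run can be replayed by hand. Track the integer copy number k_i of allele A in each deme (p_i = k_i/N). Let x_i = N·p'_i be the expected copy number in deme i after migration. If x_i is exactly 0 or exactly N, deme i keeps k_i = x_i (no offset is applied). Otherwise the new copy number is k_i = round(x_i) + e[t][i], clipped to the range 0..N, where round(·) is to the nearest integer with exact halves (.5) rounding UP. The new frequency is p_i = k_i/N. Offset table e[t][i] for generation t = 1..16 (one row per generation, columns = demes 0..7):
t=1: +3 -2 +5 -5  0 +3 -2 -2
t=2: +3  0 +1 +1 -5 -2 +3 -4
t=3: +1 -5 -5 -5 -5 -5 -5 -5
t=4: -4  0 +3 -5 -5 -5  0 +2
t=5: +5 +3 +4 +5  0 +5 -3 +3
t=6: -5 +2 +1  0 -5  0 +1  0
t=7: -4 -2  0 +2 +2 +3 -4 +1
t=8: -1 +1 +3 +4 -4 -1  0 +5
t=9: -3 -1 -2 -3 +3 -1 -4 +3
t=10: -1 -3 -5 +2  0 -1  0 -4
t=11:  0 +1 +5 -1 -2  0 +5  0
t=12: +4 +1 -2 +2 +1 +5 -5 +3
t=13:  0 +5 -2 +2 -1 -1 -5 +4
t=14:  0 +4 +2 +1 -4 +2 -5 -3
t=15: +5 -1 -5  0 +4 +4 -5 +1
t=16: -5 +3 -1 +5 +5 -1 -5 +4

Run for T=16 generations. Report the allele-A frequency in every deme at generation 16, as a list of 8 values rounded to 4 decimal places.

[0.3000, 0.3273, 0.1909, 0.2000, 0.1364, 0.0636, 0.0000, 0.0000]

t=0: k=[0 110 0 0 0 0 0 0]
t=1: x=[12.6500 84.7000 12.6500 0.0000 0.0000 0.0000 0.0000 0.0000] k=[16 83 18 0 0 0 0 0]
t=2: x=[23.7050 67.8200 23.4050 2.0700 0.0000 0.0000 0.0000 0.0000] k=[27 68 24 3 0 0 0 0]
t=3: x=[31.7150 58.2250 26.6450 5.0700 0.3450 0.0000 0.0000 0.0000] k=[33 53 22 0 0 0 0 0]
t=4: x=[35.3000 47.1350 23.0350 2.5300 0.0000 0.0000 0.0000 0.0000] k=[31 47 26 0 0 0 0 0]
t=5: x=[32.8400 42.7450 25.4250 2.9900 0.0000 0.0000 0.0000 0.0000] k=[38 46 29 8 0 0 0 0]
t=6: x=[38.9200 43.1250 28.5400 9.4950 0.9200 0.0000 0.0000 0.0000] k=[34 45 30 9 0 0 0 0]
t=7: x=[35.2650 42.0100 29.3100 10.3800 1.0350 0.0000 0.0000 0.0000] k=[31 40 29 12 3 0 0 0]
t=8: x=[32.0350 37.7000 28.3100 12.9200 3.6900 0.3450 0.0000 0.0000] k=[31 39 31 17 0 0 0 0]
t=9: x=[31.9200 37.1600 30.3100 16.6550 1.9550 0.0000 0.0000 0.0000] k=[29 36 28 14 5 0 0 0]
t=10: x=[29.8050 34.2750 27.3100 14.5750 5.4600 0.5750 0.0000 0.0000] k=[29 31 22 17 5 0 0 0]
t=11: x=[29.2300 29.7350 22.4600 16.1950 5.8050 0.5750 0.0000 0.0000] k=[29 31 27 15 4 1 0 0]
t=12: x=[29.2300 30.3100 26.0800 15.1150 4.9200 1.2300 0.1150 0.0000] k=[33 31 24 17 6 6 0 0]
t=13: x=[32.7700 30.4250 24.0000 16.5400 7.2650 5.3100 0.6900 0.0000] k=[33 35 22 19 6 4 0 0]
t=14: x=[33.2300 33.2750 23.1500 17.8500 7.2650 3.7700 0.4600 0.0000] k=[33 37 25 19 3 6 0 0]
t=15: x=[33.4600 35.1600 25.6900 17.8500 5.1850 4.9650 0.6900 0.0000] k=[38 34 21 18 9 9 0 0]
t=16: x=[37.5400 32.9650 22.1500 17.3100 10.0350 7.9650 1.0350 0.0000] k=[33 36 21 22 15 7 0 0]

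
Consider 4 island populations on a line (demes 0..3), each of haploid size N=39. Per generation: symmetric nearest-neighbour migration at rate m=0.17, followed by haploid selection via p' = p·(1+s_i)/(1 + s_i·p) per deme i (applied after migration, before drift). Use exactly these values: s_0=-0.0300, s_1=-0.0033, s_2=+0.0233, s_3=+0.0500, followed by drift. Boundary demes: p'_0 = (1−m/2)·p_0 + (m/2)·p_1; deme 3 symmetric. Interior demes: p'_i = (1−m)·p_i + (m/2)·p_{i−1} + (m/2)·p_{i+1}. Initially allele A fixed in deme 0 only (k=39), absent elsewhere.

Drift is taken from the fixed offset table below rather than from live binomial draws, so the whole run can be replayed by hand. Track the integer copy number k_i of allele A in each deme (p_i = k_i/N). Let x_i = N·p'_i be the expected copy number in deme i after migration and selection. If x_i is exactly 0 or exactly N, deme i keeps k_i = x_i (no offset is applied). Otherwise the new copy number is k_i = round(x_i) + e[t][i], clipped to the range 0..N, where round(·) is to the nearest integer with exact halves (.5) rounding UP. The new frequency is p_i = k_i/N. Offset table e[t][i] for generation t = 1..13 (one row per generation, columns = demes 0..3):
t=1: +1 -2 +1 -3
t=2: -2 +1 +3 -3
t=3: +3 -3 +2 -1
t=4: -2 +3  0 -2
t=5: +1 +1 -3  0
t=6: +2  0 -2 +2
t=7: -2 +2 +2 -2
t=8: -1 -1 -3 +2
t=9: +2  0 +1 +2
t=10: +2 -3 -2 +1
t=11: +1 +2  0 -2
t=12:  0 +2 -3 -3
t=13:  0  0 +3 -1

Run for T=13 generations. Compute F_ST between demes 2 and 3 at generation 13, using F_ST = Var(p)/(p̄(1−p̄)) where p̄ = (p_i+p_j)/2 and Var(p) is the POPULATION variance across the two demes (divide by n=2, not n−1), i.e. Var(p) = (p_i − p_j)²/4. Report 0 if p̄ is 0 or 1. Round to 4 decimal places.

0.0833

t=0: k=[39 0 0 0]
t=1: x=[35.5914 3.3050 0.0000 0.0000] k=[37 1 0 0]
t=2: x=[33.8044 3.9632 0.0870 0.0000] k=[32 5 3 0]
t=3: x=[29.4876 7.1058 2.9777 0.2677] k=[32 4 5 0]
t=4: x=[29.4013 6.4472 4.5823 0.4460] k=[27 9 5 0]
t=5: x=[25.1996 10.1651 5.0148 0.4460] k=[26 11 2 0]
t=6: x=[24.4482 11.4832 2.6514 0.1785] k=[26 11 1 2]
t=7: x=[24.4482 11.3983 1.9778 2.0058] k=[22 13 4 0]
t=8: x=[20.9400 12.9714 4.5162 0.3568] k=[20 12 2 2]
t=9: x=[19.0231 11.8028 2.9114 2.0946] k=[21 12 4 4]
t=10: x=[19.9383 12.0574 4.7757 4.1786] k=[22 9 3 5]
t=11: x=[20.5992 9.5711 3.7575 5.0403] k=[22 12 4 3]
t=12: x=[20.8548 12.1423 4.6892 3.2265] k=[21 14 2 0]
t=13: x=[20.1085 13.5458 2.9114 0.1785] k=[20 14 6 0]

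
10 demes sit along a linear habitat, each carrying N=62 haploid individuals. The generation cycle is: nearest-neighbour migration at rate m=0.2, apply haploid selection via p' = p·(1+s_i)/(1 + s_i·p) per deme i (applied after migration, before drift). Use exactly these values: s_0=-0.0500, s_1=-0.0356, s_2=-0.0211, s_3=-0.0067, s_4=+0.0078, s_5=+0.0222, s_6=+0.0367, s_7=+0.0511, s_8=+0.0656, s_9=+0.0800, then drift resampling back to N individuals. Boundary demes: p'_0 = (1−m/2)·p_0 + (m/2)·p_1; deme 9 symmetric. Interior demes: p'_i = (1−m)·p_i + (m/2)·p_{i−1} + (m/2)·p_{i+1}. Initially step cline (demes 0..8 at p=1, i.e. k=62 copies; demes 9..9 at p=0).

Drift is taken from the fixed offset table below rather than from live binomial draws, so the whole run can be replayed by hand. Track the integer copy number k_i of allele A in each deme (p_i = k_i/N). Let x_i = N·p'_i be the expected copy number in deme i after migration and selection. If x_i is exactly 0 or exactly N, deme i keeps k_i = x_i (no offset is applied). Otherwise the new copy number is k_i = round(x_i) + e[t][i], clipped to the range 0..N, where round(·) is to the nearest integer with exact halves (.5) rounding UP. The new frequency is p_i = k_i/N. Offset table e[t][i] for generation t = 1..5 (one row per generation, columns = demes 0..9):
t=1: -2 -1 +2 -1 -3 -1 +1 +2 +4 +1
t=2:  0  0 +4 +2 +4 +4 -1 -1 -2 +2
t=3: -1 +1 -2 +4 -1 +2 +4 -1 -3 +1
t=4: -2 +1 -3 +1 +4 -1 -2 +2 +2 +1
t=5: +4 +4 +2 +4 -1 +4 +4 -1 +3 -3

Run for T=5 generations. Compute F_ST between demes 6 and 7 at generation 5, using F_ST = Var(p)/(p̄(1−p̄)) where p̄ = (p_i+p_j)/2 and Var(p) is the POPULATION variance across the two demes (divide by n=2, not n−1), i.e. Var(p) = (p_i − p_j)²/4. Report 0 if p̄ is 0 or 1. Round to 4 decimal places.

0.0333

t=0: k=[62 62 62 62 62 62 62 62 62 0]
t=1: x=[62.0000 62.0000 62.0000 62.0000 62.0000 62.0000 62.0000 62.0000 56.1456 6.6429] k=[62 62 62 62 62 62 62 62 60 8]
t=2: x=[62.0000 62.0000 62.0000 62.0000 62.0000 62.0000 62.0000 61.8097 55.3850 14.0173] k=[62 62 62 62 62 62 62 61 53 16]
t=3: x=[62.0000 62.0000 62.0000 62.0000 62.0000 62.0000 61.9035 60.3805 50.6991 20.7486] k=[62 62 62 62 62 62 62 59 48 22]
t=4: x=[62.0000 62.0000 62.0000 62.0000 62.0000 62.0000 61.7106 58.3739 47.2268 25.7506] k=[62 62 62 62 62 62 60 60 49 27]
t=5: x=[62.0000 62.0000 62.0000 62.0000 62.0000 61.8043 60.2619 59.0435 48.5801 30.3909] k=[62 62 62 62 62 62 62 58 52 27]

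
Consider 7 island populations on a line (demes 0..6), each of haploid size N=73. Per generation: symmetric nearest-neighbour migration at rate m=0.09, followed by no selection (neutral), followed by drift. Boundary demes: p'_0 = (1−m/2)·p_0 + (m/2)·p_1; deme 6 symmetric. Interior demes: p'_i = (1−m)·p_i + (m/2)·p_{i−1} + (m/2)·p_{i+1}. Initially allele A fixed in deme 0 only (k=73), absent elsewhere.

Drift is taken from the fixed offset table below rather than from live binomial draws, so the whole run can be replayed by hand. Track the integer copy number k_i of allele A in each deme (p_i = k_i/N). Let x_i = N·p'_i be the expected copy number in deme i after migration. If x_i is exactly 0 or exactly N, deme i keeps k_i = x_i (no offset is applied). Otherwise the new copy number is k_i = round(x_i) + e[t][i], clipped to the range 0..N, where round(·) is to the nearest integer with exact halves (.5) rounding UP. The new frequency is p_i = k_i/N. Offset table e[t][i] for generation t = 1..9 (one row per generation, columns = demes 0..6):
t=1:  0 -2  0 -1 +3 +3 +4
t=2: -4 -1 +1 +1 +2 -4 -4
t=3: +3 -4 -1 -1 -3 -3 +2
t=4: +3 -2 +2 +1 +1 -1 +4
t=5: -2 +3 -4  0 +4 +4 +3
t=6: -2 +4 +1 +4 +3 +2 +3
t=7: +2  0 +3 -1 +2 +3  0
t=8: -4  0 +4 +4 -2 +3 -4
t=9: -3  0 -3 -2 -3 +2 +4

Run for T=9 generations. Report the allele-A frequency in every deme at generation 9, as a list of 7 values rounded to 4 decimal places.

t=0: k=[73 0 0 0 0 0 0]
t=1: x=[69.7150 3.2850 0.0000 0.0000 0.0000 0.0000 0.0000] k=[70 1 0 0 0 0 0]
t=2: x=[66.8950 4.0600 0.0450 0.0000 0.0000 0.0000 0.0000] k=[63 3 1 0 0 0 0]
t=3: x=[60.3000 5.6100 1.0450 0.0450 0.0000 0.0000 0.0000] k=[63 2 0 0 0 0 0]
t=4: x=[60.2550 4.6550 0.0900 0.0000 0.0000 0.0000 0.0000] k=[63 3 2 0 0 0 0]
t=5: x=[60.3000 5.6550 1.9550 0.0900 0.0000 0.0000 0.0000] k=[58 9 0 0 0 0 0]
t=6: x=[55.7950 10.8000 0.4050 0.0000 0.0000 0.0000 0.0000] k=[54 15 1 0 0 0 0]
t=7: x=[52.2450 16.1250 1.5850 0.0450 0.0000 0.0000 0.0000] k=[54 16 5 0 0 0 0]
t=8: x=[52.2900 17.2150 5.2700 0.2250 0.0000 0.0000 0.0000] k=[48 17 9 4 0 0 0]
t=9: x=[46.6050 18.0350 9.1350 4.0450 0.1800 0.0000 0.0000] k=[44 18 6 2 0 0 0]

[0.6027, 0.2466, 0.0822, 0.0274, 0.0000, 0.0000, 0.0000]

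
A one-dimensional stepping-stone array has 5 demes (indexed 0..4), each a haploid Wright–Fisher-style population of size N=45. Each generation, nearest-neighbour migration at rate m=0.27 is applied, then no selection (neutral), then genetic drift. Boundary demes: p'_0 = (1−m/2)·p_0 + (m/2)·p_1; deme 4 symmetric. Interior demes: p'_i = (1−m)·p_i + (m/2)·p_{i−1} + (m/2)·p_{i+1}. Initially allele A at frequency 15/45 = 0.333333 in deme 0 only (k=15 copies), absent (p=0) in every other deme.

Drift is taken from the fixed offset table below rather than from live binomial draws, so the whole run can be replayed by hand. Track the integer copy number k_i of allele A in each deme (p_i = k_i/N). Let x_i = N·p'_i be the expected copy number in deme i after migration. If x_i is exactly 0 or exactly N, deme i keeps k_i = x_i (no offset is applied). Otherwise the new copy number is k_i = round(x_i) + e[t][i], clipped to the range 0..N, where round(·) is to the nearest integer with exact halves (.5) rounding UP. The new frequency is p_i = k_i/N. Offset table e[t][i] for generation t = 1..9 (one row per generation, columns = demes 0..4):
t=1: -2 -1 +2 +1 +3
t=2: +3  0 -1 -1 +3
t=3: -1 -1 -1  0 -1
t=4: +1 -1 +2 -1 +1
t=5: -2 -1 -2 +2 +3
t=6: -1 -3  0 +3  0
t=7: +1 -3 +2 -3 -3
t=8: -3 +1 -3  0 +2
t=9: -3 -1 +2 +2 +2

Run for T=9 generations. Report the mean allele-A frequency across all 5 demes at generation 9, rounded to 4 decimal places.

0.0133

t=0: k=[15 0 0 0 0]
t=1: x=[12.9750 2.0250 0.0000 0.0000 0.0000] k=[11 1 0 0 0]
t=2: x=[9.6500 2.2150 0.1350 0.0000 0.0000] k=[13 2 0 0 0]
t=3: x=[11.5150 3.2150 0.2700 0.0000 0.0000] k=[11 2 0 0 0]
t=4: x=[9.7850 2.9450 0.2700 0.0000 0.0000] k=[11 2 2 0 0]
t=5: x=[9.7850 3.2150 1.7300 0.2700 0.0000] k=[8 2 0 2 0]
t=6: x=[7.1900 2.5400 0.5400 1.4600 0.2700] k=[6 0 1 4 0]
t=7: x=[5.1900 0.9450 1.2700 3.0550 0.5400] k=[6 0 3 0 0]
t=8: x=[5.1900 1.2150 2.1900 0.4050 0.0000] k=[2 2 0 0 0]
t=9: x=[2.0000 1.7300 0.2700 0.0000 0.0000] k=[0 1 2 0 0]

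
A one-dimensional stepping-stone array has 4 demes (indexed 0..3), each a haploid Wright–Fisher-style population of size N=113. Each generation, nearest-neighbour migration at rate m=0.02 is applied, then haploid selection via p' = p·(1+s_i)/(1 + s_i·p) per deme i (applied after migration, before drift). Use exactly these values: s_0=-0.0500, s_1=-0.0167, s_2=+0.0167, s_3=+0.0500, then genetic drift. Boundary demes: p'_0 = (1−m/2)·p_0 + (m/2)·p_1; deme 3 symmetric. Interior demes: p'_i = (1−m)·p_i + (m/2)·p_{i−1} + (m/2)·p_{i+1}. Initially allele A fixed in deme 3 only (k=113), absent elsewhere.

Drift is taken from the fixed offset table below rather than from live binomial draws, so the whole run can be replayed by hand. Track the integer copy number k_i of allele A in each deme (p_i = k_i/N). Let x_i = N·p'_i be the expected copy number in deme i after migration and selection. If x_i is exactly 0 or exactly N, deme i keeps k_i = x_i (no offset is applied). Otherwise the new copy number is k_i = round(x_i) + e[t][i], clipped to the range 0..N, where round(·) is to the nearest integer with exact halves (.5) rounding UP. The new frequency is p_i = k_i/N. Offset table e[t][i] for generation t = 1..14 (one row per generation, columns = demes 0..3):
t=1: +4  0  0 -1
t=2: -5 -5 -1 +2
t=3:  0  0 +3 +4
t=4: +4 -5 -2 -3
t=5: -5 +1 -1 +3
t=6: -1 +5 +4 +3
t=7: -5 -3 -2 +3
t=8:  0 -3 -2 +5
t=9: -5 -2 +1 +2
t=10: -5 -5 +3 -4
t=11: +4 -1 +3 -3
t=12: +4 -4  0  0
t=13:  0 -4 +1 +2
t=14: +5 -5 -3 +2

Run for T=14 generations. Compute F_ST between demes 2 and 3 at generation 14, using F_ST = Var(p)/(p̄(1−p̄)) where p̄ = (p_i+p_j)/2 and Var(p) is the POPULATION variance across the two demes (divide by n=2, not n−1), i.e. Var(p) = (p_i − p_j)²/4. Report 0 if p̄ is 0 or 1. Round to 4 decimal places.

0.6274

t=0: k=[0 0 0 113]
t=1: x=[0.0000 0.0000 1.1487 111.9233] k=[0 0 1 111]
t=2: x=[0.0000 0.0098 2.1242 110.0438] k=[0 0 1 112]
t=3: x=[0.0000 0.0098 2.1344 110.9887] k=[0 0 5 113]
t=4: x=[0.0000 0.0492 6.1252 111.9710] k=[0 0 4 109]
t=5: x=[0.0000 0.0393 5.0899 108.1802] k=[0 1 4 111]
t=6: x=[0.0095 1.0031 5.1204 110.0724] k=[0 6 9 113]
t=7: x=[0.0570 5.8755 10.1621 112.0091] k=[0 3 8 113]
t=8: x=[0.0285 2.9709 9.1381 111.9996] k=[0 0 7 113]
t=9: x=[0.0000 0.0688 8.1139 111.9900] k=[0 0 9 113]
t=10: x=[0.0000 0.0885 10.1013 112.0091] k=[0 0 13 108]
t=11: x=[0.0000 0.1278 14.0222 107.3191] k=[0 0 17 104]
t=12: x=[0.0000 0.1672 17.9486 103.5607] k=[0 0 18 104]
t=13: x=[0.0000 0.1770 18.9397 103.5703] k=[0 0 20 106]
t=14: x=[0.0000 0.1967 20.9411 105.4894] k=[0 0 18 107]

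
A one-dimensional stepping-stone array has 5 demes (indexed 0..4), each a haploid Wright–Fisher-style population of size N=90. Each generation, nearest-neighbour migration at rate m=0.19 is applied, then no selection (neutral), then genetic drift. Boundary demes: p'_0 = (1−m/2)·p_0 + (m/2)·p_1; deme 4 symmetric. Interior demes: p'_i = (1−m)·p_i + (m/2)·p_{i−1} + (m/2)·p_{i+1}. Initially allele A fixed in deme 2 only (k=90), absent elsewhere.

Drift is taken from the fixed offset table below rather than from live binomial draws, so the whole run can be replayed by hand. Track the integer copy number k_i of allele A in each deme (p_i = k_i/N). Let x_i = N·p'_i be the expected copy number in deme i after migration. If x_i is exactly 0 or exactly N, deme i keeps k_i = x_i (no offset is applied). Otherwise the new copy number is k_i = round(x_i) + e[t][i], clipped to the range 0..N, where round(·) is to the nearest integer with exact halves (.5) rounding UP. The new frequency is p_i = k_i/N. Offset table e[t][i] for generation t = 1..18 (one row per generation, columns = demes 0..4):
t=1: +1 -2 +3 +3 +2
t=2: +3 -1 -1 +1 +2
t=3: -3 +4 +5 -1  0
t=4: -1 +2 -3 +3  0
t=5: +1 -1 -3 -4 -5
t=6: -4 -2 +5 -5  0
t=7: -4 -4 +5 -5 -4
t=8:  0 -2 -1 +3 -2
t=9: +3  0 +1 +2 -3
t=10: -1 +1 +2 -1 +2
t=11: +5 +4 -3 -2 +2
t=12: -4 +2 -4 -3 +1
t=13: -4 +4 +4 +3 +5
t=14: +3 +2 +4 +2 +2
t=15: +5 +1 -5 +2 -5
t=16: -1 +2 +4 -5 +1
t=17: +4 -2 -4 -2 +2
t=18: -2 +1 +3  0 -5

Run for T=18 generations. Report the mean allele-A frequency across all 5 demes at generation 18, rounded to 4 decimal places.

0.2133

t=0: k=[0 0 90 0 0]
t=1: x=[0.0000 8.5500 72.9000 8.5500 0.0000] k=[0 7 76 12 0]
t=2: x=[0.6650 12.8900 63.3650 16.9400 1.1400] k=[4 12 62 18 3]
t=3: x=[4.7600 15.9900 53.0700 20.7550 4.4250] k=[2 20 58 20 4]
t=4: x=[3.7100 21.9000 50.7800 22.0900 5.5200] k=[3 24 48 25 6]
t=5: x=[4.9950 24.2850 43.5350 25.3800 7.8050] k=[6 23 41 21 3]
t=6: x=[7.6150 23.0950 37.3900 21.1900 4.7100] k=[4 21 42 16 5]
t=7: x=[5.6150 21.3800 37.5350 17.4250 6.0450] k=[2 17 43 12 2]
t=8: x=[3.4250 18.0450 37.5850 13.9950 2.9500] k=[3 16 37 17 1]
t=9: x=[4.2350 16.7600 33.1050 17.3800 2.5200] k=[7 17 34 19 0]
t=10: x=[7.9500 17.6650 30.9600 18.6200 1.8050] k=[7 19 33 18 4]
t=11: x=[8.1400 19.1900 30.2450 18.0950 5.3300] k=[13 23 27 16 7]
t=12: x=[13.9500 22.4300 25.5750 16.1900 7.8550] k=[10 24 22 13 9]
t=13: x=[11.3300 22.4800 21.3350 13.4750 9.3800] k=[7 26 25 16 14]
t=14: x=[8.8050 24.1000 24.2400 16.6650 14.1900] k=[12 26 28 19 16]
t=15: x=[13.3300 24.8600 26.9550 19.5700 16.2850] k=[18 26 22 22 11]
t=16: x=[18.7600 24.8600 22.3800 20.9550 12.0450] k=[18 27 26 16 13]
t=17: x=[18.8550 26.0500 25.1450 16.6650 13.2850] k=[23 24 21 15 15]
t=18: x=[23.0950 23.6200 20.7150 15.5700 15.0000] k=[21 25 24 16 10]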